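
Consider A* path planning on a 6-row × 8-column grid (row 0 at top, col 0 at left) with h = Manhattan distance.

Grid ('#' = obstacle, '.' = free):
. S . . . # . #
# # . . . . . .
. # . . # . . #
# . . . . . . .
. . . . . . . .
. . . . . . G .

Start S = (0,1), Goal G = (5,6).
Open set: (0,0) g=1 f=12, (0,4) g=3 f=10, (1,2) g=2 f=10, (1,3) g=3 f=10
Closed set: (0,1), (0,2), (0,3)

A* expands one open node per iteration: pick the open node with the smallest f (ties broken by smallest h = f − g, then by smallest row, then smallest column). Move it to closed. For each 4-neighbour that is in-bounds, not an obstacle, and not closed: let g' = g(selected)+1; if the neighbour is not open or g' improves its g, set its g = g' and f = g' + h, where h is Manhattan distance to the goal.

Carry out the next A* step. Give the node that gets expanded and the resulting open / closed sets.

expanded=(0,4); open=[(0,0) g=1 f=12, (1,2) g=2 f=10, (1,3) g=3 f=10, (1,4) g=4 f=10]; closed=[(0,1), (0,2), (0,3), (0,4)]

step 1: expand (0,4) (f=10, h=7) → closed; open now [(0,0) g=1 f=12, (1,2) g=2 f=10, (1,3) g=3 f=10, (1,4) g=4 f=10]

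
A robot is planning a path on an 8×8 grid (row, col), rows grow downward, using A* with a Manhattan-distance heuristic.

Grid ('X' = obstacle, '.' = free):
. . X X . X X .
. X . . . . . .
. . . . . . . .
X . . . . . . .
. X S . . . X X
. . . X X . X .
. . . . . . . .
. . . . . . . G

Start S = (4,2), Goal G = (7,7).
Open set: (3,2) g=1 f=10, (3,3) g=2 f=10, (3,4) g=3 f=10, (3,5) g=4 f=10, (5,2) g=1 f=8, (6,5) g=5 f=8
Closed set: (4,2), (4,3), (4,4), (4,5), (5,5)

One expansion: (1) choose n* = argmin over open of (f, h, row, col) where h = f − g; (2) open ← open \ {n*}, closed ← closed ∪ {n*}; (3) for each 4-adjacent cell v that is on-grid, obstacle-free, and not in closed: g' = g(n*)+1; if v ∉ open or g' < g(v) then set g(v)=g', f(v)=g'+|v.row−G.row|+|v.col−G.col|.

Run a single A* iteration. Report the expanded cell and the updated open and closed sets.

step 1: expand (6,5) (f=8, h=3) → closed; open now [(3,2) g=1 f=10, (3,3) g=2 f=10, (3,4) g=3 f=10, (3,5) g=4 f=10, (5,2) g=1 f=8, (6,4) g=6 f=10, (6,6) g=6 f=8, (7,5) g=6 f=8]

expanded=(6,5); open=[(3,2) g=1 f=10, (3,3) g=2 f=10, (3,4) g=3 f=10, (3,5) g=4 f=10, (5,2) g=1 f=8, (6,4) g=6 f=10, (6,6) g=6 f=8, (7,5) g=6 f=8]; closed=[(4,2), (4,3), (4,4), (4,5), (5,5), (6,5)]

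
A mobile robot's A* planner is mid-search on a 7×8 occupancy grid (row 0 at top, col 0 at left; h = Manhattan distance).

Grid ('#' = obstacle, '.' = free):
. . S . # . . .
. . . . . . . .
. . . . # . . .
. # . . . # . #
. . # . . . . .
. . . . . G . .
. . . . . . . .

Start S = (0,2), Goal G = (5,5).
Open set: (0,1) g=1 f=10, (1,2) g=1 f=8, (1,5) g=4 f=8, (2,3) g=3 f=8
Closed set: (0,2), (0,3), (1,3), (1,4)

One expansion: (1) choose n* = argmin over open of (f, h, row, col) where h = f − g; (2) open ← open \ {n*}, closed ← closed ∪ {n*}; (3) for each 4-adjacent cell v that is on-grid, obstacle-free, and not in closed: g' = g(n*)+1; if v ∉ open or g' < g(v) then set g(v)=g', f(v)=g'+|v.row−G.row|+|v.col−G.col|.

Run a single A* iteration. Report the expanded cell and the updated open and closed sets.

expanded=(1,5); open=[(0,1) g=1 f=10, (0,5) g=5 f=10, (1,2) g=1 f=8, (1,6) g=5 f=10, (2,3) g=3 f=8, (2,5) g=5 f=8]; closed=[(0,2), (0,3), (1,3), (1,4), (1,5)]

step 1: expand (1,5) (f=8, h=4) → closed; open now [(0,1) g=1 f=10, (0,5) g=5 f=10, (1,2) g=1 f=8, (1,6) g=5 f=10, (2,3) g=3 f=8, (2,5) g=5 f=8]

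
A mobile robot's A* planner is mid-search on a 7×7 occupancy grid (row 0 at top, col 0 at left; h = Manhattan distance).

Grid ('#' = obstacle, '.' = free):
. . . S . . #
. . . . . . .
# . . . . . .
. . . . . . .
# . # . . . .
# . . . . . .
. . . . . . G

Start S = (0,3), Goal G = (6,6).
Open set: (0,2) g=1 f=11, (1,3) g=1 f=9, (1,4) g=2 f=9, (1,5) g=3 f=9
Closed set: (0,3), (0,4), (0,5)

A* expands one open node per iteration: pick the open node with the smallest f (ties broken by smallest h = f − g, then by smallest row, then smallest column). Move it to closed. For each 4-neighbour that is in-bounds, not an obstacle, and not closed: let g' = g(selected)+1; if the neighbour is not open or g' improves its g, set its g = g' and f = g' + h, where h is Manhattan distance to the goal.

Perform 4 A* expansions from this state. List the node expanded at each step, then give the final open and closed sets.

order=[(1,5) → (1,6) → (2,6) → (3,6)]; open=[(0,2) g=1 f=11, (1,3) g=1 f=9, (1,4) g=2 f=9, (2,5) g=4 f=9, (3,5) g=7 f=11, (4,6) g=7 f=9]; closed=[(0,3), (0,4), (0,5), (1,5), (1,6), (2,6), (3,6)]

step 1: expand (1,5) (f=9, h=6) → closed; open now [(0,2) g=1 f=11, (1,3) g=1 f=9, (1,4) g=2 f=9, (1,6) g=4 f=9, (2,5) g=4 f=9]
step 2: expand (1,6) (f=9, h=5) → closed; open now [(0,2) g=1 f=11, (1,3) g=1 f=9, (1,4) g=2 f=9, (2,5) g=4 f=9, (2,6) g=5 f=9]
step 3: expand (2,6) (f=9, h=4) → closed; open now [(0,2) g=1 f=11, (1,3) g=1 f=9, (1,4) g=2 f=9, (2,5) g=4 f=9, (3,6) g=6 f=9]
step 4: expand (3,6) (f=9, h=3) → closed; open now [(0,2) g=1 f=11, (1,3) g=1 f=9, (1,4) g=2 f=9, (2,5) g=4 f=9, (3,5) g=7 f=11, (4,6) g=7 f=9]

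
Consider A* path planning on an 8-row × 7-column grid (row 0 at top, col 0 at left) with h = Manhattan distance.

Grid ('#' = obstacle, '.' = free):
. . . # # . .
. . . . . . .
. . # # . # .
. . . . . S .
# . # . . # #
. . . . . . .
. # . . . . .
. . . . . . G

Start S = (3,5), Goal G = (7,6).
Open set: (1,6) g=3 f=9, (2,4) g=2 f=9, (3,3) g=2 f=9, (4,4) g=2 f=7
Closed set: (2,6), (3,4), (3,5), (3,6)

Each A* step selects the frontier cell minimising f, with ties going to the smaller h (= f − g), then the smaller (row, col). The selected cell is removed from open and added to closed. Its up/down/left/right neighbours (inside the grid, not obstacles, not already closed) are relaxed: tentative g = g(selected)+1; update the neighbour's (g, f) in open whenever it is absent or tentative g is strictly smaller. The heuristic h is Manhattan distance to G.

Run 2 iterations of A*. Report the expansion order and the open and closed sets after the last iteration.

step 1: expand (4,4) (f=7, h=5) → closed; open now [(1,6) g=3 f=9, (2,4) g=2 f=9, (3,3) g=2 f=9, (4,3) g=3 f=9, (5,4) g=3 f=7]
step 2: expand (5,4) (f=7, h=4) → closed; open now [(1,6) g=3 f=9, (2,4) g=2 f=9, (3,3) g=2 f=9, (4,3) g=3 f=9, (5,3) g=4 f=9, (5,5) g=4 f=7, (6,4) g=4 f=7]

order=[(4,4) → (5,4)]; open=[(1,6) g=3 f=9, (2,4) g=2 f=9, (3,3) g=2 f=9, (4,3) g=3 f=9, (5,3) g=4 f=9, (5,5) g=4 f=7, (6,4) g=4 f=7]; closed=[(2,6), (3,4), (3,5), (3,6), (4,4), (5,4)]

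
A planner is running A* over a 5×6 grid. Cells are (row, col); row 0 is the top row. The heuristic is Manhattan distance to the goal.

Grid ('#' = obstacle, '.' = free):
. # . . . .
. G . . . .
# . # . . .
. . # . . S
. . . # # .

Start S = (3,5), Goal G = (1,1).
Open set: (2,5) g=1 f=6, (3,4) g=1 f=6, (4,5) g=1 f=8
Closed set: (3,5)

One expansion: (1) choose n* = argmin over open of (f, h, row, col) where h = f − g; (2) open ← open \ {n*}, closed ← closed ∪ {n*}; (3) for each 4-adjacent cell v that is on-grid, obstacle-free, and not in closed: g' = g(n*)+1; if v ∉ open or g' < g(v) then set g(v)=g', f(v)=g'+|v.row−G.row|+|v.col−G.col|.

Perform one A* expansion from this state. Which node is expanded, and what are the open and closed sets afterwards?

step 1: expand (2,5) (f=6, h=5) → closed; open now [(1,5) g=2 f=6, (2,4) g=2 f=6, (3,4) g=1 f=6, (4,5) g=1 f=8]

expanded=(2,5); open=[(1,5) g=2 f=6, (2,4) g=2 f=6, (3,4) g=1 f=6, (4,5) g=1 f=8]; closed=[(2,5), (3,5)]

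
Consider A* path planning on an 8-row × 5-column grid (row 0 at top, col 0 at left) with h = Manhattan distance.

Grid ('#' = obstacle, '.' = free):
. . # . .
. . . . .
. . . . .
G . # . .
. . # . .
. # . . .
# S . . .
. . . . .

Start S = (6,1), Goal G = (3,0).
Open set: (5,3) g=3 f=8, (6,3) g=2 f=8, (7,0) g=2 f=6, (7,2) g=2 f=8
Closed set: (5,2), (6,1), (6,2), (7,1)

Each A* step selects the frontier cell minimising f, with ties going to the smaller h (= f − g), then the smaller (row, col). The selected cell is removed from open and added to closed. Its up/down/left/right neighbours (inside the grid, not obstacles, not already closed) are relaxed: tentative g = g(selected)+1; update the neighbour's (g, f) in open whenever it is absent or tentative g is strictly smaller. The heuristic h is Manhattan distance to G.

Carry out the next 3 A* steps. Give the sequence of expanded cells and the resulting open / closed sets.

order=[(7,0) → (5,3) → (4,3)]; open=[(3,3) g=5 f=8, (4,4) g=5 f=10, (5,4) g=4 f=10, (6,3) g=2 f=8, (7,2) g=2 f=8]; closed=[(4,3), (5,2), (5,3), (6,1), (6,2), (7,0), (7,1)]

step 1: expand (7,0) (f=6, h=4) → closed; open now [(5,3) g=3 f=8, (6,3) g=2 f=8, (7,2) g=2 f=8]
step 2: expand (5,3) (f=8, h=5) → closed; open now [(4,3) g=4 f=8, (5,4) g=4 f=10, (6,3) g=2 f=8, (7,2) g=2 f=8]
step 3: expand (4,3) (f=8, h=4) → closed; open now [(3,3) g=5 f=8, (4,4) g=5 f=10, (5,4) g=4 f=10, (6,3) g=2 f=8, (7,2) g=2 f=8]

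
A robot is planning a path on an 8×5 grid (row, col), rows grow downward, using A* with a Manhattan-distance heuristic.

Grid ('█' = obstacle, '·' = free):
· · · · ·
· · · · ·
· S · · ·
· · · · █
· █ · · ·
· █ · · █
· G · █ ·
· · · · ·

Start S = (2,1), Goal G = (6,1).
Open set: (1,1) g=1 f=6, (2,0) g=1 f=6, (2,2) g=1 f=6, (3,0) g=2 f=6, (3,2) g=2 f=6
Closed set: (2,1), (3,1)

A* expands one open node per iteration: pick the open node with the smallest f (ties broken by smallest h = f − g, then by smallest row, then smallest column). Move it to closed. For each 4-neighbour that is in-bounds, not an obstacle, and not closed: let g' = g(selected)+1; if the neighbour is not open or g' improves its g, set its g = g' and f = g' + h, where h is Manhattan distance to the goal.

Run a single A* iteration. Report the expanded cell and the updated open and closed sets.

expanded=(3,0); open=[(1,1) g=1 f=6, (2,0) g=1 f=6, (2,2) g=1 f=6, (3,2) g=2 f=6, (4,0) g=3 f=6]; closed=[(2,1), (3,0), (3,1)]

step 1: expand (3,0) (f=6, h=4) → closed; open now [(1,1) g=1 f=6, (2,0) g=1 f=6, (2,2) g=1 f=6, (3,2) g=2 f=6, (4,0) g=3 f=6]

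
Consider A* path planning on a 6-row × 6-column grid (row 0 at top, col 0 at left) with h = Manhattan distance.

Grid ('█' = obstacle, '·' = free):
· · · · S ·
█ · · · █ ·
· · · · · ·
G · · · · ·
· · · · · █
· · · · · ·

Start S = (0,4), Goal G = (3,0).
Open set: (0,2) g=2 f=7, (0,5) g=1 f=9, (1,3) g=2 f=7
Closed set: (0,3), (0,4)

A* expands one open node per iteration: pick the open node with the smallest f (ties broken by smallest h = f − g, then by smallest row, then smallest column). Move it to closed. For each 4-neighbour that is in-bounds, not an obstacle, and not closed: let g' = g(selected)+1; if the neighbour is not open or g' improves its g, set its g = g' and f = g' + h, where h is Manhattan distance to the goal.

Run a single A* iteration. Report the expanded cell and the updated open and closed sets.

step 1: expand (0,2) (f=7, h=5) → closed; open now [(0,1) g=3 f=7, (0,5) g=1 f=9, (1,2) g=3 f=7, (1,3) g=2 f=7]

expanded=(0,2); open=[(0,1) g=3 f=7, (0,5) g=1 f=9, (1,2) g=3 f=7, (1,3) g=2 f=7]; closed=[(0,2), (0,3), (0,4)]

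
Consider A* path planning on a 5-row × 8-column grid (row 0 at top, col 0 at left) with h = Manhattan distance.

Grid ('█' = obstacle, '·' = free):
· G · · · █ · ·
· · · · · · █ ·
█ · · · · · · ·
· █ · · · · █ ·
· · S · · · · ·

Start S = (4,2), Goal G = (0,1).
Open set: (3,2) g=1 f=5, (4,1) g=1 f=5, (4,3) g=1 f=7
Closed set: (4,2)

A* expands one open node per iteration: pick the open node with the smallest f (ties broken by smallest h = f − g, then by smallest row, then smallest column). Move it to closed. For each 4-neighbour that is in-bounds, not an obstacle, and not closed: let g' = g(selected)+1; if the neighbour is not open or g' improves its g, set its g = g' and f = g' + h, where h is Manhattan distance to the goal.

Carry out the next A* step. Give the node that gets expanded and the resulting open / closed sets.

step 1: expand (3,2) (f=5, h=4) → closed; open now [(2,2) g=2 f=5, (3,3) g=2 f=7, (4,1) g=1 f=5, (4,3) g=1 f=7]

expanded=(3,2); open=[(2,2) g=2 f=5, (3,3) g=2 f=7, (4,1) g=1 f=5, (4,3) g=1 f=7]; closed=[(3,2), (4,2)]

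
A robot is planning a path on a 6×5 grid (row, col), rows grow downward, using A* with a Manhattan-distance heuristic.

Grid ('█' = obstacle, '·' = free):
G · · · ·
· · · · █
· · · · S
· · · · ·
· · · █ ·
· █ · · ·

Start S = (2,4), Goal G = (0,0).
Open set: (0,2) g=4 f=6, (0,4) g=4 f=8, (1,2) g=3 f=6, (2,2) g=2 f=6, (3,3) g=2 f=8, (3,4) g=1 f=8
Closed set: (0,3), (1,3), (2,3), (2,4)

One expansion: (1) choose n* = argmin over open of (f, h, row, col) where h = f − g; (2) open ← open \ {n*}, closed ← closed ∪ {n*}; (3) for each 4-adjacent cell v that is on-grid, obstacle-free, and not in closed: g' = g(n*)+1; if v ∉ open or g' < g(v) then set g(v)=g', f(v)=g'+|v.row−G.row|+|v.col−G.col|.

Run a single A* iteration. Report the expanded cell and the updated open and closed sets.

expanded=(0,2); open=[(0,1) g=5 f=6, (0,4) g=4 f=8, (1,2) g=3 f=6, (2,2) g=2 f=6, (3,3) g=2 f=8, (3,4) g=1 f=8]; closed=[(0,2), (0,3), (1,3), (2,3), (2,4)]

step 1: expand (0,2) (f=6, h=2) → closed; open now [(0,1) g=5 f=6, (0,4) g=4 f=8, (1,2) g=3 f=6, (2,2) g=2 f=6, (3,3) g=2 f=8, (3,4) g=1 f=8]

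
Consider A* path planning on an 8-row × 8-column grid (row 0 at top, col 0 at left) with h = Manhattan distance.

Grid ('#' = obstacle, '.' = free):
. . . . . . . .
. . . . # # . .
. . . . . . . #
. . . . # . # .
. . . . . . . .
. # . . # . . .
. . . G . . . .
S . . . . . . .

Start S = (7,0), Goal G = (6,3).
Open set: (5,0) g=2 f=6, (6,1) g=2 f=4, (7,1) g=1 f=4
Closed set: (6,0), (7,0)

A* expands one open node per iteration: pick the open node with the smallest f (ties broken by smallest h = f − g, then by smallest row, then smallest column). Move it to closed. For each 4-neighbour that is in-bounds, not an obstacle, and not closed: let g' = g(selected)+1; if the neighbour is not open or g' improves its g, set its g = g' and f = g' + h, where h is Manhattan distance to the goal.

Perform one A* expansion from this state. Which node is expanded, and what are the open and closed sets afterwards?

expanded=(6,1); open=[(5,0) g=2 f=6, (6,2) g=3 f=4, (7,1) g=1 f=4]; closed=[(6,0), (6,1), (7,0)]

step 1: expand (6,1) (f=4, h=2) → closed; open now [(5,0) g=2 f=6, (6,2) g=3 f=4, (7,1) g=1 f=4]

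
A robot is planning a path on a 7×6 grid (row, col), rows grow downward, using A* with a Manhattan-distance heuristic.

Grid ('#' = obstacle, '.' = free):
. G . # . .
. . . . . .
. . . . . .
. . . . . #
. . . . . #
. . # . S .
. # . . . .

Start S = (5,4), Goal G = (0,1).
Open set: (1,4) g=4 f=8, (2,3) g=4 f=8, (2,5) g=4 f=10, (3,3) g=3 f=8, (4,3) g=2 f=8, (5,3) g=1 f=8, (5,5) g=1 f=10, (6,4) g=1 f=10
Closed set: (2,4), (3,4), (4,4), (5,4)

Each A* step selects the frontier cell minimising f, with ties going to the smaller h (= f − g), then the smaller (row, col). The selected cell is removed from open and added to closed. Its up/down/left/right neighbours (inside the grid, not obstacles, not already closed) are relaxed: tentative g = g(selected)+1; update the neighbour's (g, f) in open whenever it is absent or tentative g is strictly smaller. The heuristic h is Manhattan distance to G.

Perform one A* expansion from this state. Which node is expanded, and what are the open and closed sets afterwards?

step 1: expand (1,4) (f=8, h=4) → closed; open now [(0,4) g=5 f=8, (1,3) g=5 f=8, (1,5) g=5 f=10, (2,3) g=4 f=8, (2,5) g=4 f=10, (3,3) g=3 f=8, (4,3) g=2 f=8, (5,3) g=1 f=8, (5,5) g=1 f=10, (6,4) g=1 f=10]

expanded=(1,4); open=[(0,4) g=5 f=8, (1,3) g=5 f=8, (1,5) g=5 f=10, (2,3) g=4 f=8, (2,5) g=4 f=10, (3,3) g=3 f=8, (4,3) g=2 f=8, (5,3) g=1 f=8, (5,5) g=1 f=10, (6,4) g=1 f=10]; closed=[(1,4), (2,4), (3,4), (4,4), (5,4)]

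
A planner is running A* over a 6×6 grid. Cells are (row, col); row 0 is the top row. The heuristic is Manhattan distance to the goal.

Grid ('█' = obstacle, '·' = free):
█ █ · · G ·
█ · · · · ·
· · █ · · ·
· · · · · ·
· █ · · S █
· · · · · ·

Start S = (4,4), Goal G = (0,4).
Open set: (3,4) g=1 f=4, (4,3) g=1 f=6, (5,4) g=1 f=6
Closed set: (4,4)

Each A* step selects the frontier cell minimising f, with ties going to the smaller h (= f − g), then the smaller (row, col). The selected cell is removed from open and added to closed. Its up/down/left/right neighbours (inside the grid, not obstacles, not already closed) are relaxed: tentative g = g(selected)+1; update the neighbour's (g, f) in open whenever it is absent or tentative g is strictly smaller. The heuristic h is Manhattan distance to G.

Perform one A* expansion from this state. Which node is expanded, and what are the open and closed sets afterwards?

step 1: expand (3,4) (f=4, h=3) → closed; open now [(2,4) g=2 f=4, (3,3) g=2 f=6, (3,5) g=2 f=6, (4,3) g=1 f=6, (5,4) g=1 f=6]

expanded=(3,4); open=[(2,4) g=2 f=4, (3,3) g=2 f=6, (3,5) g=2 f=6, (4,3) g=1 f=6, (5,4) g=1 f=6]; closed=[(3,4), (4,4)]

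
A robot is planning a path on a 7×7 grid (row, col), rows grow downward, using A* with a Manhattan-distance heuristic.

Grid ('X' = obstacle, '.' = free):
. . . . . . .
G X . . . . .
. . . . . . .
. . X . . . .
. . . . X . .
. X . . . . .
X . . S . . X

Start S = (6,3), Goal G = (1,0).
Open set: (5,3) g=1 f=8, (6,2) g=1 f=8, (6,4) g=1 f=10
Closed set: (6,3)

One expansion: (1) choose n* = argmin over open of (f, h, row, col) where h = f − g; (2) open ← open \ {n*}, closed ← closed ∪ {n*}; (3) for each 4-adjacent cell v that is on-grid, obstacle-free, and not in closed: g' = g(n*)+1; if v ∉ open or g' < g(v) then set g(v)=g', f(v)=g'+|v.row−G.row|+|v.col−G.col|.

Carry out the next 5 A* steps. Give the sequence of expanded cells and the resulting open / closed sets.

order=[(5,3) → (4,3) → (3,3) → (2,3) → (1,3)]; open=[(0,3) g=6 f=10, (1,2) g=6 f=8, (1,4) g=6 f=10, (2,2) g=5 f=8, (2,4) g=5 f=10, (3,4) g=4 f=10, (4,2) g=3 f=8, (5,2) g=2 f=8, (5,4) g=2 f=10, (6,2) g=1 f=8, (6,4) g=1 f=10]; closed=[(1,3), (2,3), (3,3), (4,3), (5,3), (6,3)]

step 1: expand (5,3) (f=8, h=7) → closed; open now [(4,3) g=2 f=8, (5,2) g=2 f=8, (5,4) g=2 f=10, (6,2) g=1 f=8, (6,4) g=1 f=10]
step 2: expand (4,3) (f=8, h=6) → closed; open now [(3,3) g=3 f=8, (4,2) g=3 f=8, (5,2) g=2 f=8, (5,4) g=2 f=10, (6,2) g=1 f=8, (6,4) g=1 f=10]
step 3: expand (3,3) (f=8, h=5) → closed; open now [(2,3) g=4 f=8, (3,4) g=4 f=10, (4,2) g=3 f=8, (5,2) g=2 f=8, (5,4) g=2 f=10, (6,2) g=1 f=8, (6,4) g=1 f=10]
step 4: expand (2,3) (f=8, h=4) → closed; open now [(1,3) g=5 f=8, (2,2) g=5 f=8, (2,4) g=5 f=10, (3,4) g=4 f=10, (4,2) g=3 f=8, (5,2) g=2 f=8, (5,4) g=2 f=10, (6,2) g=1 f=8, (6,4) g=1 f=10]
step 5: expand (1,3) (f=8, h=3) → closed; open now [(0,3) g=6 f=10, (1,2) g=6 f=8, (1,4) g=6 f=10, (2,2) g=5 f=8, (2,4) g=5 f=10, (3,4) g=4 f=10, (4,2) g=3 f=8, (5,2) g=2 f=8, (5,4) g=2 f=10, (6,2) g=1 f=8, (6,4) g=1 f=10]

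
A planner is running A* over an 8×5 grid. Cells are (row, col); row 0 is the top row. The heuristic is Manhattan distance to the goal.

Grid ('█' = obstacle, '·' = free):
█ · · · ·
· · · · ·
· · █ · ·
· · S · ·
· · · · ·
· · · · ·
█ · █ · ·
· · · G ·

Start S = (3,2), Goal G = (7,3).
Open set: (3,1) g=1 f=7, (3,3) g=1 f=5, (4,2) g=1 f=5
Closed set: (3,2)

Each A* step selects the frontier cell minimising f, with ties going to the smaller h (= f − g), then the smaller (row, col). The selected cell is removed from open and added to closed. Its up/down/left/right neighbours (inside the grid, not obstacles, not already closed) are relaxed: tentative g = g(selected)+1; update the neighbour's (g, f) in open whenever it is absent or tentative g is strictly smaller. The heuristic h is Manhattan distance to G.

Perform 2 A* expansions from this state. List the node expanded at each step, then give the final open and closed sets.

step 1: expand (3,3) (f=5, h=4) → closed; open now [(2,3) g=2 f=7, (3,1) g=1 f=7, (3,4) g=2 f=7, (4,2) g=1 f=5, (4,3) g=2 f=5]
step 2: expand (4,3) (f=5, h=3) → closed; open now [(2,3) g=2 f=7, (3,1) g=1 f=7, (3,4) g=2 f=7, (4,2) g=1 f=5, (4,4) g=3 f=7, (5,3) g=3 f=5]

order=[(3,3) → (4,3)]; open=[(2,3) g=2 f=7, (3,1) g=1 f=7, (3,4) g=2 f=7, (4,2) g=1 f=5, (4,4) g=3 f=7, (5,3) g=3 f=5]; closed=[(3,2), (3,3), (4,3)]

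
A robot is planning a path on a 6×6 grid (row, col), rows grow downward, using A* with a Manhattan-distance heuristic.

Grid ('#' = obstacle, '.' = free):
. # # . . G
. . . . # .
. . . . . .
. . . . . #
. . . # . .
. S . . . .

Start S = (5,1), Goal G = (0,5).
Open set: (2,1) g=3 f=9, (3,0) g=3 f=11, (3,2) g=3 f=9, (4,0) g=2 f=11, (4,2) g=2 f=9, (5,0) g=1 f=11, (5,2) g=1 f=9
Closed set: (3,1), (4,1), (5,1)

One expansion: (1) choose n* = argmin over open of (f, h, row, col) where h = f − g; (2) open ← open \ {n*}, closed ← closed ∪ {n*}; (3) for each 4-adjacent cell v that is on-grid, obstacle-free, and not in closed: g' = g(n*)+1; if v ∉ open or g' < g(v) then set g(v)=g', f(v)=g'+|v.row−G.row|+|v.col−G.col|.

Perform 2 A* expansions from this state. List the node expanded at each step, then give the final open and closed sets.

order=[(2,1) → (1,1)]; open=[(1,0) g=5 f=11, (1,2) g=5 f=9, (2,0) g=4 f=11, (2,2) g=4 f=9, (3,0) g=3 f=11, (3,2) g=3 f=9, (4,0) g=2 f=11, (4,2) g=2 f=9, (5,0) g=1 f=11, (5,2) g=1 f=9]; closed=[(1,1), (2,1), (3,1), (4,1), (5,1)]

step 1: expand (2,1) (f=9, h=6) → closed; open now [(1,1) g=4 f=9, (2,0) g=4 f=11, (2,2) g=4 f=9, (3,0) g=3 f=11, (3,2) g=3 f=9, (4,0) g=2 f=11, (4,2) g=2 f=9, (5,0) g=1 f=11, (5,2) g=1 f=9]
step 2: expand (1,1) (f=9, h=5) → closed; open now [(1,0) g=5 f=11, (1,2) g=5 f=9, (2,0) g=4 f=11, (2,2) g=4 f=9, (3,0) g=3 f=11, (3,2) g=3 f=9, (4,0) g=2 f=11, (4,2) g=2 f=9, (5,0) g=1 f=11, (5,2) g=1 f=9]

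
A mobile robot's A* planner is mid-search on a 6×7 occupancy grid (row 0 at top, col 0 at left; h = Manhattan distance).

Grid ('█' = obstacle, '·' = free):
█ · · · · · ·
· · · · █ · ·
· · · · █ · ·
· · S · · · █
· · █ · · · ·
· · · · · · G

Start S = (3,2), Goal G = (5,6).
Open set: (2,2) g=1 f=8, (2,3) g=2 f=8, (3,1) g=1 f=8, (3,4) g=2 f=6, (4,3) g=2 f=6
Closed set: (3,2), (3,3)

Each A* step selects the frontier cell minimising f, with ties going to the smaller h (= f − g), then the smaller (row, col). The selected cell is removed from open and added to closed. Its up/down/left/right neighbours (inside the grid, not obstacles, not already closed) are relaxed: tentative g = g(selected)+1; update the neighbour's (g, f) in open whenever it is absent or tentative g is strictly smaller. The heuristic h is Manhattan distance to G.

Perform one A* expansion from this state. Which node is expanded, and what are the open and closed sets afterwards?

step 1: expand (3,4) (f=6, h=4) → closed; open now [(2,2) g=1 f=8, (2,3) g=2 f=8, (3,1) g=1 f=8, (3,5) g=3 f=6, (4,3) g=2 f=6, (4,4) g=3 f=6]

expanded=(3,4); open=[(2,2) g=1 f=8, (2,3) g=2 f=8, (3,1) g=1 f=8, (3,5) g=3 f=6, (4,3) g=2 f=6, (4,4) g=3 f=6]; closed=[(3,2), (3,3), (3,4)]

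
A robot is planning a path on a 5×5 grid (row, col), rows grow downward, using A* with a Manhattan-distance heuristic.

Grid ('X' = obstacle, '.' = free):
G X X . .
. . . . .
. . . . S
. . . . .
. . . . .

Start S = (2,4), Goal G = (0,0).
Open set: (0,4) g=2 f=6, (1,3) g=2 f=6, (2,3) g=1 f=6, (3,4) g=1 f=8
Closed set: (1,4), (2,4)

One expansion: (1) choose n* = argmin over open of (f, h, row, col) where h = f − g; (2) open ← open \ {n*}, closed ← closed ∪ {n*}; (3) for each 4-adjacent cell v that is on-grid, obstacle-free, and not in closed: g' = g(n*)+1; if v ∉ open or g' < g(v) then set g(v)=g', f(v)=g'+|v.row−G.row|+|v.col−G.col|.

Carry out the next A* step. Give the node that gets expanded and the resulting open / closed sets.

step 1: expand (0,4) (f=6, h=4) → closed; open now [(0,3) g=3 f=6, (1,3) g=2 f=6, (2,3) g=1 f=6, (3,4) g=1 f=8]

expanded=(0,4); open=[(0,3) g=3 f=6, (1,3) g=2 f=6, (2,3) g=1 f=6, (3,4) g=1 f=8]; closed=[(0,4), (1,4), (2,4)]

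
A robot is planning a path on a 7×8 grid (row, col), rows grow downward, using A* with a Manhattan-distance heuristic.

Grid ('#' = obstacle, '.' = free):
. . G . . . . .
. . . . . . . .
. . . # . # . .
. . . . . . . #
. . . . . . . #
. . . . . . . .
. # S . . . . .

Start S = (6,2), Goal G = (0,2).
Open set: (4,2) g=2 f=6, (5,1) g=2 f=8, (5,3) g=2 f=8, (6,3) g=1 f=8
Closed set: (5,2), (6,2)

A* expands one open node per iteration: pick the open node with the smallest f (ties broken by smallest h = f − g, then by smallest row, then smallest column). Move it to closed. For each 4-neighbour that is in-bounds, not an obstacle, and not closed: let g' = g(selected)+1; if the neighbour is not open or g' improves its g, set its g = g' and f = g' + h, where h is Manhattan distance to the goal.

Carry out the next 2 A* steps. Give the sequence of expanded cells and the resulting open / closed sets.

order=[(4,2) → (3,2)]; open=[(2,2) g=4 f=6, (3,1) g=4 f=8, (3,3) g=4 f=8, (4,1) g=3 f=8, (4,3) g=3 f=8, (5,1) g=2 f=8, (5,3) g=2 f=8, (6,3) g=1 f=8]; closed=[(3,2), (4,2), (5,2), (6,2)]

step 1: expand (4,2) (f=6, h=4) → closed; open now [(3,2) g=3 f=6, (4,1) g=3 f=8, (4,3) g=3 f=8, (5,1) g=2 f=8, (5,3) g=2 f=8, (6,3) g=1 f=8]
step 2: expand (3,2) (f=6, h=3) → closed; open now [(2,2) g=4 f=6, (3,1) g=4 f=8, (3,3) g=4 f=8, (4,1) g=3 f=8, (4,3) g=3 f=8, (5,1) g=2 f=8, (5,3) g=2 f=8, (6,3) g=1 f=8]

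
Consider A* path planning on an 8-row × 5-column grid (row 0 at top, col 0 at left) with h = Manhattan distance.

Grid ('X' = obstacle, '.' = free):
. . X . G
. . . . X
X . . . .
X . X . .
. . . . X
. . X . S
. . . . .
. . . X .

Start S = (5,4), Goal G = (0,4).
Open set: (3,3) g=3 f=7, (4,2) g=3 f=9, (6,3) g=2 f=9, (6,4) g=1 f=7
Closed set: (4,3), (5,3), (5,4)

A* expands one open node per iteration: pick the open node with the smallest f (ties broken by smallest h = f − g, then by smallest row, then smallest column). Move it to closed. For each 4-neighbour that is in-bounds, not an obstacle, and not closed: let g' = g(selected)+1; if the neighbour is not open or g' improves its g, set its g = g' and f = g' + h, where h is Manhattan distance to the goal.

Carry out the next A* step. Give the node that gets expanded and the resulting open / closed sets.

expanded=(3,3); open=[(2,3) g=4 f=7, (3,4) g=4 f=7, (4,2) g=3 f=9, (6,3) g=2 f=9, (6,4) g=1 f=7]; closed=[(3,3), (4,3), (5,3), (5,4)]

step 1: expand (3,3) (f=7, h=4) → closed; open now [(2,3) g=4 f=7, (3,4) g=4 f=7, (4,2) g=3 f=9, (6,3) g=2 f=9, (6,4) g=1 f=7]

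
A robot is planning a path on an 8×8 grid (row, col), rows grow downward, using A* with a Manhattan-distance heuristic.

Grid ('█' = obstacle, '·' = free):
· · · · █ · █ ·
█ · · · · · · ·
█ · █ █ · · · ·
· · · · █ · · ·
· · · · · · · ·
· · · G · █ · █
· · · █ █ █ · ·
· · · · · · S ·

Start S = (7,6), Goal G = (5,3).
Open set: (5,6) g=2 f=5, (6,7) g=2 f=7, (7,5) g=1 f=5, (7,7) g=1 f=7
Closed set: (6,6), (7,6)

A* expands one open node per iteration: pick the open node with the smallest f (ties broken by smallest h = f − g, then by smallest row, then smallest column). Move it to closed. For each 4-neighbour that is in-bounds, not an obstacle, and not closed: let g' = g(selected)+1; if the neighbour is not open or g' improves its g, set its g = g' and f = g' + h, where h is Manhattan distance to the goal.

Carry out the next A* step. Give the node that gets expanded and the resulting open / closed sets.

step 1: expand (5,6) (f=5, h=3) → closed; open now [(4,6) g=3 f=7, (6,7) g=2 f=7, (7,5) g=1 f=5, (7,7) g=1 f=7]

expanded=(5,6); open=[(4,6) g=3 f=7, (6,7) g=2 f=7, (7,5) g=1 f=5, (7,7) g=1 f=7]; closed=[(5,6), (6,6), (7,6)]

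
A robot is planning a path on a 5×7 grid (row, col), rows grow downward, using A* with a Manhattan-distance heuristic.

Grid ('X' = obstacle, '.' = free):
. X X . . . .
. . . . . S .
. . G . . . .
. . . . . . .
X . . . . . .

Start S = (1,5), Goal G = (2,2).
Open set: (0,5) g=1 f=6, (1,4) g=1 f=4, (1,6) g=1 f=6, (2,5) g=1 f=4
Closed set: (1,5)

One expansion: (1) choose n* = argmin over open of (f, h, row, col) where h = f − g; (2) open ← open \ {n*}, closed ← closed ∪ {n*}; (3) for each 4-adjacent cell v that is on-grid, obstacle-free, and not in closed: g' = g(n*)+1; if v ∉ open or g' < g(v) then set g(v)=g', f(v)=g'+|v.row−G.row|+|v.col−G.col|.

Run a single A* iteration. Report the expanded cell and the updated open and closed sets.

expanded=(1,4); open=[(0,4) g=2 f=6, (0,5) g=1 f=6, (1,3) g=2 f=4, (1,6) g=1 f=6, (2,4) g=2 f=4, (2,5) g=1 f=4]; closed=[(1,4), (1,5)]

step 1: expand (1,4) (f=4, h=3) → closed; open now [(0,4) g=2 f=6, (0,5) g=1 f=6, (1,3) g=2 f=4, (1,6) g=1 f=6, (2,4) g=2 f=4, (2,5) g=1 f=4]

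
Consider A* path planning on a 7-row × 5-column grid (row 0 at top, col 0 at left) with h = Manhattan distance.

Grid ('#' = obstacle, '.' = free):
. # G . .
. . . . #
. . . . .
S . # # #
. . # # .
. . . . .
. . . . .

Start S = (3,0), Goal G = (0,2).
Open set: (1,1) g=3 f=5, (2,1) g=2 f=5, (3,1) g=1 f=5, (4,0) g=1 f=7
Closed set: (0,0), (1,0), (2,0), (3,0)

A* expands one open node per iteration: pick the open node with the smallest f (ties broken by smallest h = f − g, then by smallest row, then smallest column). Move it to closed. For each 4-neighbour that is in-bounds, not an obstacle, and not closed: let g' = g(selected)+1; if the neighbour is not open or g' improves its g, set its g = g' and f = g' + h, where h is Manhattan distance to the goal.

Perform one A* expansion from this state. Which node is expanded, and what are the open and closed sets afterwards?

step 1: expand (1,1) (f=5, h=2) → closed; open now [(1,2) g=4 f=5, (2,1) g=2 f=5, (3,1) g=1 f=5, (4,0) g=1 f=7]

expanded=(1,1); open=[(1,2) g=4 f=5, (2,1) g=2 f=5, (3,1) g=1 f=5, (4,0) g=1 f=7]; closed=[(0,0), (1,0), (1,1), (2,0), (3,0)]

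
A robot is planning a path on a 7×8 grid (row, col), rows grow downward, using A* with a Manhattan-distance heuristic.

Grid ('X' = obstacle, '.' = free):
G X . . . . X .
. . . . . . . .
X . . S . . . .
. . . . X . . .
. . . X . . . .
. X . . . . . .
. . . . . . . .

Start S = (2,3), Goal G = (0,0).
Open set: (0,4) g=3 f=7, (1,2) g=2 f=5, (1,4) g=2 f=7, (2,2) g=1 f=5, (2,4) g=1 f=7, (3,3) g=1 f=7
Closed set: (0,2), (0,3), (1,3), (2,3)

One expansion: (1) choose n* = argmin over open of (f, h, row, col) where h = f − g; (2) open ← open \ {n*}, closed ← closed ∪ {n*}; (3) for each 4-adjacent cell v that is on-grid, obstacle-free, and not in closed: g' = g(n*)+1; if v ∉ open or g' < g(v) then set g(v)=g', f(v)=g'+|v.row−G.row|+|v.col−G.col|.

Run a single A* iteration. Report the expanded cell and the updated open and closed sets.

expanded=(1,2); open=[(0,4) g=3 f=7, (1,1) g=3 f=5, (1,4) g=2 f=7, (2,2) g=1 f=5, (2,4) g=1 f=7, (3,3) g=1 f=7]; closed=[(0,2), (0,3), (1,2), (1,3), (2,3)]

step 1: expand (1,2) (f=5, h=3) → closed; open now [(0,4) g=3 f=7, (1,1) g=3 f=5, (1,4) g=2 f=7, (2,2) g=1 f=5, (2,4) g=1 f=7, (3,3) g=1 f=7]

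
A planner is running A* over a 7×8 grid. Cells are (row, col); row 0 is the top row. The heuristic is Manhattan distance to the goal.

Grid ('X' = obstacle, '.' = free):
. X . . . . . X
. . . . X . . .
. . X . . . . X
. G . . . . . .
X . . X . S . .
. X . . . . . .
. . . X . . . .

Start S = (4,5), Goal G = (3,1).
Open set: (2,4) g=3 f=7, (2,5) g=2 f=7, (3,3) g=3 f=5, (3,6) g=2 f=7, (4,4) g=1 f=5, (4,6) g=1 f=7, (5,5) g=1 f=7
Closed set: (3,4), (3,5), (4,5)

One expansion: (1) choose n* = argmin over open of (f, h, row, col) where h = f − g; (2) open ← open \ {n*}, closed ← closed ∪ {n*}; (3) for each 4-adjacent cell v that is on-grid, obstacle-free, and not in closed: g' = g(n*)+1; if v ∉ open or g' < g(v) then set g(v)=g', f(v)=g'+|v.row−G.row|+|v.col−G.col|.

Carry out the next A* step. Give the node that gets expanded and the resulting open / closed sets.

expanded=(3,3); open=[(2,3) g=4 f=7, (2,4) g=3 f=7, (2,5) g=2 f=7, (3,2) g=4 f=5, (3,6) g=2 f=7, (4,4) g=1 f=5, (4,6) g=1 f=7, (5,5) g=1 f=7]; closed=[(3,3), (3,4), (3,5), (4,5)]

step 1: expand (3,3) (f=5, h=2) → closed; open now [(2,3) g=4 f=7, (2,4) g=3 f=7, (2,5) g=2 f=7, (3,2) g=4 f=5, (3,6) g=2 f=7, (4,4) g=1 f=5, (4,6) g=1 f=7, (5,5) g=1 f=7]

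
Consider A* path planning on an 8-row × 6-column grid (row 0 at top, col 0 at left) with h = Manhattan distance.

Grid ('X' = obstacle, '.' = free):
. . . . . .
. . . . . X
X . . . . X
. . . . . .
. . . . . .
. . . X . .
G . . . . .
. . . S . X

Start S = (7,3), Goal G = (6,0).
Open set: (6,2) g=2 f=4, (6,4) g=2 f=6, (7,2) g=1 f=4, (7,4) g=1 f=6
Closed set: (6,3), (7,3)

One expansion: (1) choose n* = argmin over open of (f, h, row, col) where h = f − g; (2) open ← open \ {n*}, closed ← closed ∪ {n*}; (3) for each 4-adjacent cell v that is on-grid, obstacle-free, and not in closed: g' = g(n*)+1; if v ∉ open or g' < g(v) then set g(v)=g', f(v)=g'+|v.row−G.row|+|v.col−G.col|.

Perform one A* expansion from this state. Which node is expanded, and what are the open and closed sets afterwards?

expanded=(6,2); open=[(5,2) g=3 f=6, (6,1) g=3 f=4, (6,4) g=2 f=6, (7,2) g=1 f=4, (7,4) g=1 f=6]; closed=[(6,2), (6,3), (7,3)]

step 1: expand (6,2) (f=4, h=2) → closed; open now [(5,2) g=3 f=6, (6,1) g=3 f=4, (6,4) g=2 f=6, (7,2) g=1 f=4, (7,4) g=1 f=6]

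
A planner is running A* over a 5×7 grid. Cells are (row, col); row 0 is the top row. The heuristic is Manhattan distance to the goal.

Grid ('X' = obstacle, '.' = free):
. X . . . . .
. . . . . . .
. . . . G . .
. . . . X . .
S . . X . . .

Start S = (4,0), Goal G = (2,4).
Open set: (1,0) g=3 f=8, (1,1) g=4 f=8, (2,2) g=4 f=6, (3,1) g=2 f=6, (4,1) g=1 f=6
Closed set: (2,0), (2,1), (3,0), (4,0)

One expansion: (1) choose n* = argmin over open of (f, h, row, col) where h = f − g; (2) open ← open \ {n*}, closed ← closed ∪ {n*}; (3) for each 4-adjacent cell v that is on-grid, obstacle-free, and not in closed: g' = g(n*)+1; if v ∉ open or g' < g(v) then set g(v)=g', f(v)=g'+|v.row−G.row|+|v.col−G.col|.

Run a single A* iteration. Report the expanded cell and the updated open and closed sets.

step 1: expand (2,2) (f=6, h=2) → closed; open now [(1,0) g=3 f=8, (1,1) g=4 f=8, (1,2) g=5 f=8, (2,3) g=5 f=6, (3,1) g=2 f=6, (3,2) g=5 f=8, (4,1) g=1 f=6]

expanded=(2,2); open=[(1,0) g=3 f=8, (1,1) g=4 f=8, (1,2) g=5 f=8, (2,3) g=5 f=6, (3,1) g=2 f=6, (3,2) g=5 f=8, (4,1) g=1 f=6]; closed=[(2,0), (2,1), (2,2), (3,0), (4,0)]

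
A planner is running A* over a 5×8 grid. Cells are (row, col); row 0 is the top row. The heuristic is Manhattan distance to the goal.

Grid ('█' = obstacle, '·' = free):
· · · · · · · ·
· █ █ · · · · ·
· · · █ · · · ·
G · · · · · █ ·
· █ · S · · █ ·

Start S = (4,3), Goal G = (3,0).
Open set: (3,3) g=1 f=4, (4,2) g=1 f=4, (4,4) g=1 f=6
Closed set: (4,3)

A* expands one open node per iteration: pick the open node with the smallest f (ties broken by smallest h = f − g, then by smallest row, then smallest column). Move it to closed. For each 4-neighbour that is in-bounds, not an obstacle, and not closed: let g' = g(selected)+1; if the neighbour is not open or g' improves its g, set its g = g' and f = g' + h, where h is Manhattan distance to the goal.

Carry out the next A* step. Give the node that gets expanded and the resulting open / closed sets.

step 1: expand (3,3) (f=4, h=3) → closed; open now [(3,2) g=2 f=4, (3,4) g=2 f=6, (4,2) g=1 f=4, (4,4) g=1 f=6]

expanded=(3,3); open=[(3,2) g=2 f=4, (3,4) g=2 f=6, (4,2) g=1 f=4, (4,4) g=1 f=6]; closed=[(3,3), (4,3)]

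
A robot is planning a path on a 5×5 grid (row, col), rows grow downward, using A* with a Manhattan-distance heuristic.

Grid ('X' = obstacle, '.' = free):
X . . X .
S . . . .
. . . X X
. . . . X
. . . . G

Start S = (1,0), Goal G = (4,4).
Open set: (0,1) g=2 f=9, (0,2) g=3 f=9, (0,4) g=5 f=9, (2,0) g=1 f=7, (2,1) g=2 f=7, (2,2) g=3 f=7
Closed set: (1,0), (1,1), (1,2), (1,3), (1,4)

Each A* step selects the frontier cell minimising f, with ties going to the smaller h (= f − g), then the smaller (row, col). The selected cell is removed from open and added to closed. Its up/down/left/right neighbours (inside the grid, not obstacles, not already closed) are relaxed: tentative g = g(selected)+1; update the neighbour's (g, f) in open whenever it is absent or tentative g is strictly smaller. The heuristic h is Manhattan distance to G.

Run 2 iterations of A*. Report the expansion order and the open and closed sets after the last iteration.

order=[(2,2) → (3,2)]; open=[(0,1) g=2 f=9, (0,2) g=3 f=9, (0,4) g=5 f=9, (2,0) g=1 f=7, (2,1) g=2 f=7, (3,1) g=5 f=9, (3,3) g=5 f=7, (4,2) g=5 f=7]; closed=[(1,0), (1,1), (1,2), (1,3), (1,4), (2,2), (3,2)]

step 1: expand (2,2) (f=7, h=4) → closed; open now [(0,1) g=2 f=9, (0,2) g=3 f=9, (0,4) g=5 f=9, (2,0) g=1 f=7, (2,1) g=2 f=7, (3,2) g=4 f=7]
step 2: expand (3,2) (f=7, h=3) → closed; open now [(0,1) g=2 f=9, (0,2) g=3 f=9, (0,4) g=5 f=9, (2,0) g=1 f=7, (2,1) g=2 f=7, (3,1) g=5 f=9, (3,3) g=5 f=7, (4,2) g=5 f=7]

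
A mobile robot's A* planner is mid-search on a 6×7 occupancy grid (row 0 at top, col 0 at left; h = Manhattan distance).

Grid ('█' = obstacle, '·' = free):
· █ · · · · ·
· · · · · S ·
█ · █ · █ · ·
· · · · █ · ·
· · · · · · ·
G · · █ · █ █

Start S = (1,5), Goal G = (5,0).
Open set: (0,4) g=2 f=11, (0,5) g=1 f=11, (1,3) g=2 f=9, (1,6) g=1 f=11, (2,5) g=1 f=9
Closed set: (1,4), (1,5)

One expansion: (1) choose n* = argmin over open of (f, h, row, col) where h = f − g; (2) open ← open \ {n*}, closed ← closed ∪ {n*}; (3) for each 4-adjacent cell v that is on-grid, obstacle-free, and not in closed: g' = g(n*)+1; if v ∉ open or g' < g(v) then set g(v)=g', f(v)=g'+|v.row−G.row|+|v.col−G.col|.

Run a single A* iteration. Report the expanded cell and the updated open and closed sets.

expanded=(1,3); open=[(0,3) g=3 f=11, (0,4) g=2 f=11, (0,5) g=1 f=11, (1,2) g=3 f=9, (1,6) g=1 f=11, (2,3) g=3 f=9, (2,5) g=1 f=9]; closed=[(1,3), (1,4), (1,5)]

step 1: expand (1,3) (f=9, h=7) → closed; open now [(0,3) g=3 f=11, (0,4) g=2 f=11, (0,5) g=1 f=11, (1,2) g=3 f=9, (1,6) g=1 f=11, (2,3) g=3 f=9, (2,5) g=1 f=9]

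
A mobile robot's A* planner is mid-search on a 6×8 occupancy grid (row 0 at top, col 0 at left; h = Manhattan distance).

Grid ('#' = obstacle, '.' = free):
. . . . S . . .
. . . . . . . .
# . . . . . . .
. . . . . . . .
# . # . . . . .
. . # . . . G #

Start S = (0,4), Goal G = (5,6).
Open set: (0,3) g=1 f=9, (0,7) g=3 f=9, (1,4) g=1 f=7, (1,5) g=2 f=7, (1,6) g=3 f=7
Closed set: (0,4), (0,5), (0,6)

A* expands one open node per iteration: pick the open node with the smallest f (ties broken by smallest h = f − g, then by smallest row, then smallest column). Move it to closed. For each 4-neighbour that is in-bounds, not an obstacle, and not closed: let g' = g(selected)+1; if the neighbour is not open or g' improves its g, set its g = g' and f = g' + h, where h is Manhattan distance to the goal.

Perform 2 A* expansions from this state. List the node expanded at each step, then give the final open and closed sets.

order=[(1,6) → (2,6)]; open=[(0,3) g=1 f=9, (0,7) g=3 f=9, (1,4) g=1 f=7, (1,5) g=2 f=7, (1,7) g=4 f=9, (2,5) g=5 f=9, (2,7) g=5 f=9, (3,6) g=5 f=7]; closed=[(0,4), (0,5), (0,6), (1,6), (2,6)]

step 1: expand (1,6) (f=7, h=4) → closed; open now [(0,3) g=1 f=9, (0,7) g=3 f=9, (1,4) g=1 f=7, (1,5) g=2 f=7, (1,7) g=4 f=9, (2,6) g=4 f=7]
step 2: expand (2,6) (f=7, h=3) → closed; open now [(0,3) g=1 f=9, (0,7) g=3 f=9, (1,4) g=1 f=7, (1,5) g=2 f=7, (1,7) g=4 f=9, (2,5) g=5 f=9, (2,7) g=5 f=9, (3,6) g=5 f=7]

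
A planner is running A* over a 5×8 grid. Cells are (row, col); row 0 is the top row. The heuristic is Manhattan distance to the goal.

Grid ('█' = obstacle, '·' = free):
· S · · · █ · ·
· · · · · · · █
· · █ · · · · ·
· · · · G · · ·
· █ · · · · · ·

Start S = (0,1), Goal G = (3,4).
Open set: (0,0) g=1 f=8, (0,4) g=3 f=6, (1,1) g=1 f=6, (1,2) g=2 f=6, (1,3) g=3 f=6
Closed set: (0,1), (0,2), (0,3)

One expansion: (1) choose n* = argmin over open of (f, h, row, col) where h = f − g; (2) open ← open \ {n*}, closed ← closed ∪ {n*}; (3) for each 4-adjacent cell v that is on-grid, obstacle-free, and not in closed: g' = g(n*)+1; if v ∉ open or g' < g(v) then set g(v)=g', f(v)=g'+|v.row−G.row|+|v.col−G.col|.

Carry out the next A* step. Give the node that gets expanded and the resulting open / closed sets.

step 1: expand (0,4) (f=6, h=3) → closed; open now [(0,0) g=1 f=8, (1,1) g=1 f=6, (1,2) g=2 f=6, (1,3) g=3 f=6, (1,4) g=4 f=6]

expanded=(0,4); open=[(0,0) g=1 f=8, (1,1) g=1 f=6, (1,2) g=2 f=6, (1,3) g=3 f=6, (1,4) g=4 f=6]; closed=[(0,1), (0,2), (0,3), (0,4)]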